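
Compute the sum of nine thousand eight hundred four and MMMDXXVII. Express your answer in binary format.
Convert nine thousand eight hundred four (English words) → 9×1000 + 8×100 + 4 = 9804 (decimal)
Convert MMMDXXVII (Roman numeral) → 1000 + 1000 + 1000 + 500 + 10 + 10 + 5 + 1 + 1 = 3527 (decimal)
Compute 9804 + 3527 = 13331
Convert 13331 (decimal) → 13331 = 8192 + 4096 + 1024 + 16 + 2 + 1 → 0b11010000010011 (binary)
0b11010000010011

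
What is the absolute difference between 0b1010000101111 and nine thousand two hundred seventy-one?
Convert 0b1010000101111 (binary) → 4096 + 1024 + 32 + 8 + 4 + 2 + 1 = 5167 (decimal)
Convert nine thousand two hundred seventy-one (English words) → 9×1000 + 2×100 + 71 = 9271 (decimal)
Compute |5167 - 9271| = 4104
4104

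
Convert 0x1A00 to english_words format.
Convert 0x1A00 (hexadecimal) → 1×4096 + 10×256 = 6656 (decimal)
Convert 6656 (decimal) → 6656 = 6×1000 + 6×100 + 56 → six thousand six hundred fifty-six (English words)
six thousand six hundred fifty-six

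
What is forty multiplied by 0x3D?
Convert forty (English words) → 40 (decimal)
Convert 0x3D (hexadecimal) → 3×16 + 13 = 61 (decimal)
Compute 40 × 61 = 2440
2440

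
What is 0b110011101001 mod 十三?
Convert 0b110011101001 (binary) → 2048 + 1024 + 128 + 64 + 32 + 8 + 1 = 3305 (decimal)
Convert 十三 (Chinese numeral) → 1×10 + 3 = 13 (decimal)
Compute 3305 mod 13 = 3
3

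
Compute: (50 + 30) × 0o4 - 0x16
Convert 0o4 (octal) → 4 (decimal)
Convert 0x16 (hexadecimal) → 1×16 + 6 = 22 (decimal)
Expression in decimal: (50 + 30) × 4 - 22
Parentheses first: 50 + 30 = 80
Multiply: 80 × 4 = 320
Subtract: 320 - 22 = 298
298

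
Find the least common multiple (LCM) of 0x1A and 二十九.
Convert 0x1A (hexadecimal) → 1×16 + 10 = 26 (decimal)
Convert 二十九 (Chinese numeral) → 2×10 + 9 = 29 (decimal)
Compute lcm(26, 29) = 754
754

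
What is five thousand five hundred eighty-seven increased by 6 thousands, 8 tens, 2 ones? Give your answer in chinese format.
Convert five thousand five hundred eighty-seven (English words) → 5×1000 + 5×100 + 87 = 5587 (decimal)
Convert 6 thousands, 8 tens, 2 ones (place-value notation) → 6×1000 + 8×10 + 2 = 6082 (decimal)
Compute 5587 + 6082 = 11669
Convert 11669 (decimal) → 11669 = 1×10000 + 1×1000 + 6×100 + 6×10 + 9 → 一万一千六百六十九 (Chinese numeral)
一万一千六百六十九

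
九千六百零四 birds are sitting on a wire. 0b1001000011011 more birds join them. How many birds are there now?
Convert 九千六百零四 (Chinese numeral) → 9×1000 + 6×100 + 4 = 9604 (decimal)
Convert 0b1001000011011 (binary) → 4096 + 512 + 16 + 8 + 2 + 1 = 4635 (decimal)
Compute 9604 + 4635 = 14239
14239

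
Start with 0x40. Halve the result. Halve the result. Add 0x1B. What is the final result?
Convert 0x40 (hexadecimal) → 4×16 = 64 (decimal)
Start: 64
64 ÷ 2 = 32
32 ÷ 2 = 16
Convert 0x1B (hexadecimal) → 1×16 + 11 = 27 (decimal)
16 + 27 = 43
43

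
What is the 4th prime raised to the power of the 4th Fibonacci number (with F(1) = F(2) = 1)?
Convert the 4th prime (prime index) → 7 (decimal)
Convert the 4th Fibonacci number (with F(1) = F(2) = 1) (Fibonacci index) → 1, 1, 2, 3 → 3 (decimal)
Compute 7 ^ 3 = 343
343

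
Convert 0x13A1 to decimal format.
Convert 0x13A1 (hexadecimal) → 1×4096 + 3×256 + 10×16 + 1 = 5025 (decimal)
5025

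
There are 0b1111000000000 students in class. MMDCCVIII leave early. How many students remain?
Convert 0b1111000000000 (binary) → 4096 + 2048 + 1024 + 512 = 7680 (decimal)
Convert MMDCCVIII (Roman numeral) → 1000 + 1000 + 500 + 100 + 100 + 5 + 1 + 1 + 1 = 2708 (decimal)
Compute 7680 - 2708 = 4972
4972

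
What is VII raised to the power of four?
Convert VII (Roman numeral) → 5 + 1 + 1 = 7 (decimal)
Convert four (English words) → 4 (decimal)
Compute 7 ^ 4 = 2401
2401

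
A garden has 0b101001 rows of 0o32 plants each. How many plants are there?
Convert 0o32 (octal) → 3×8 + 2 = 26 (decimal)
Convert 0b101001 (binary) → 32 + 8 + 1 = 41 (decimal)
Compute 26 × 41 = 1066
1066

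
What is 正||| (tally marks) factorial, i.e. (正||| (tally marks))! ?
Convert 正||| (tally marks) → 5 + 3 = 8 (decimal)
Compute 8! = 40320
40320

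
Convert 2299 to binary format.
Convert 2299 (decimal) → 2299 = 2048 + 128 + 64 + 32 + 16 + 8 + 2 + 1 → 0b100011111011 (binary)
0b100011111011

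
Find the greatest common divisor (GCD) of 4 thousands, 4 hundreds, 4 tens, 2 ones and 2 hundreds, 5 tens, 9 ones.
Convert 4 thousands, 4 hundreds, 4 tens, 2 ones (place-value notation) → 4×1000 + 4×100 + 4×10 + 2 = 4442 (decimal)
Convert 2 hundreds, 5 tens, 9 ones (place-value notation) → 2×100 + 5×10 + 9 = 259 (decimal)
Compute gcd(4442, 259) = 1
1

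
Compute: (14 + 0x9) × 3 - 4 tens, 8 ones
Convert 0x9 (hexadecimal) → 9 (decimal)
Convert 4 tens, 8 ones (place-value notation) → 4×10 + 8 = 48 (decimal)
Expression in decimal: (14 + 9) × 3 - 48
Parentheses first: 14 + 9 = 23
Multiply: 23 × 3 = 69
Subtract: 69 - 48 = 21
21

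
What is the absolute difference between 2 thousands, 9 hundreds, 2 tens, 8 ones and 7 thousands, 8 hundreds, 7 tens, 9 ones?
Convert 2 thousands, 9 hundreds, 2 tens, 8 ones (place-value notation) → 2×1000 + 9×100 + 2×10 + 8 = 2928 (decimal)
Convert 7 thousands, 8 hundreds, 7 tens, 9 ones (place-value notation) → 7×1000 + 8×100 + 7×10 + 9 = 7879 (decimal)
Compute |2928 - 7879| = 4951
4951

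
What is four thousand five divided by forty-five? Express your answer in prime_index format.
Convert four thousand five (English words) → 4×1000 + 5 = 4005 (decimal)
Convert forty-five (English words) → 45 (decimal)
Compute 4005 ÷ 45 = 89
Convert 89 (decimal) → the 24th prime (prime index)
the 24th prime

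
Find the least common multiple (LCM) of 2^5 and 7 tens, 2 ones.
Convert 2^5 (power) → 32 (decimal)
Convert 7 tens, 2 ones (place-value notation) → 7×10 + 2 = 72 (decimal)
Compute lcm(32, 72) = 288
288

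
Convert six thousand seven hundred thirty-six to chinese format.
Convert six thousand seven hundred thirty-six (English words) → 6×1000 + 7×100 + 36 = 6736 (decimal)
Convert 6736 (decimal) → 6736 = 6×1000 + 7×100 + 3×10 + 6 → 六千七百三十六 (Chinese numeral)
六千七百三十六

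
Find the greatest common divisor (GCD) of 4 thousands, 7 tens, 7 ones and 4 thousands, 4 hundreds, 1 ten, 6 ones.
Convert 4 thousands, 7 tens, 7 ones (place-value notation) → 4×1000 + 7×10 + 7 = 4077 (decimal)
Convert 4 thousands, 4 hundreds, 1 ten, 6 ones (place-value notation) → 4×1000 + 4×100 + 1×10 + 6 = 4416 (decimal)
Compute gcd(4077, 4416) = 3
3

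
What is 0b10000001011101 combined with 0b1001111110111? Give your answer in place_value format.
Convert 0b10000001011101 (binary) → 8192 + 64 + 16 + 8 + 4 + 1 = 8285 (decimal)
Convert 0b1001111110111 (binary) → 4096 + 512 + 256 + 128 + 64 + 32 + 16 + 4 + 2 + 1 = 5111 (decimal)
Compute 8285 + 5111 = 13396
Convert 13396 (decimal) → 13396 = 13×1000 + 3×100 + 9×10 + 6 → 13 thousands, 3 hundreds, 9 tens, 6 ones (place-value notation)
13 thousands, 3 hundreds, 9 tens, 6 ones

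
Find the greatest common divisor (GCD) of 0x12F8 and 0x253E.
Convert 0x12F8 (hexadecimal) → 1×4096 + 2×256 + 15×16 + 8 = 4856 (decimal)
Convert 0x253E (hexadecimal) → 2×4096 + 5×256 + 3×16 + 14 = 9534 (decimal)
Compute gcd(4856, 9534) = 2
2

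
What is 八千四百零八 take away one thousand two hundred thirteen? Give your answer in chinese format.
Convert 八千四百零八 (Chinese numeral) → 8×1000 + 4×100 + 8 = 8408 (decimal)
Convert one thousand two hundred thirteen (English words) → 1×1000 + 2×100 + 13 = 1213 (decimal)
Compute 8408 - 1213 = 7195
Convert 7195 (decimal) → 7195 = 7×1000 + 1×100 + 9×10 + 5 → 七千一百九十五 (Chinese numeral)
七千一百九十五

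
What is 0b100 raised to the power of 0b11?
Convert 0b100 (binary) → 4 (decimal)
Convert 0b11 (binary) → 2 + 1 = 3 (decimal)
Compute 4 ^ 3 = 64
64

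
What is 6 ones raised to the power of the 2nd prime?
Convert 6 ones (place-value notation) → 6 (decimal)
Convert the 2nd prime (prime index) → 3 (decimal)
Compute 6 ^ 3 = 216
216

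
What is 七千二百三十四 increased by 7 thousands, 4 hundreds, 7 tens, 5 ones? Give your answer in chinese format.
Convert 七千二百三十四 (Chinese numeral) → 7×1000 + 2×100 + 3×10 + 4 = 7234 (decimal)
Convert 7 thousands, 4 hundreds, 7 tens, 5 ones (place-value notation) → 7×1000 + 4×100 + 7×10 + 5 = 7475 (decimal)
Compute 7234 + 7475 = 14709
Convert 14709 (decimal) → 14709 = 1×10000 + 4×1000 + 7×100 + 9 → 一万四千七百零九 (Chinese numeral)
一万四千七百零九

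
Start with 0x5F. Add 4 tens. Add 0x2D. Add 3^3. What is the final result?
Convert 0x5F (hexadecimal) → 5×16 + 15 = 95 (decimal)
Start: 95
Convert 4 tens (place-value notation) → 4×10 = 40 (decimal)
95 + 40 = 135
Convert 0x2D (hexadecimal) → 2×16 + 13 = 45 (decimal)
135 + 45 = 180
Convert 3^3 (power) → 27 (decimal)
180 + 27 = 207
207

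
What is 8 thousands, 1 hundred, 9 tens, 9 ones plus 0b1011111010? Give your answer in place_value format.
Convert 8 thousands, 1 hundred, 9 tens, 9 ones (place-value notation) → 8×1000 + 1×100 + 9×10 + 9 = 8199 (decimal)
Convert 0b1011111010 (binary) → 512 + 128 + 64 + 32 + 16 + 8 + 2 = 762 (decimal)
Compute 8199 + 762 = 8961
Convert 8961 (decimal) → 8961 = 8×1000 + 9×100 + 6×10 + 1 → 8 thousands, 9 hundreds, 6 tens, 1 one (place-value notation)
8 thousands, 9 hundreds, 6 tens, 1 one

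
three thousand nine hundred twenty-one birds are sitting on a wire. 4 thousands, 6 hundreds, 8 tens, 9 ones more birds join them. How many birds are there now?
Convert three thousand nine hundred twenty-one (English words) → 3×1000 + 9×100 + 21 = 3921 (decimal)
Convert 4 thousands, 6 hundreds, 8 tens, 9 ones (place-value notation) → 4×1000 + 6×100 + 8×10 + 9 = 4689 (decimal)
Compute 3921 + 4689 = 8610
8610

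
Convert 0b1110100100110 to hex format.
Convert 0b1110100100110 (binary) → 4096 + 2048 + 1024 + 256 + 32 + 4 + 2 = 7462 (decimal)
Convert 7462 (decimal) → 7462 = 1×4096 + 13×256 + 2×16 + 6 → 0x1D26 (hexadecimal)
0x1D26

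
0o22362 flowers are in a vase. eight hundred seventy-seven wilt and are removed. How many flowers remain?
Convert 0o22362 (octal) → 2×4096 + 2×512 + 3×64 + 6×8 + 2 = 9458 (decimal)
Convert eight hundred seventy-seven (English words) → 8×100 + 77 = 877 (decimal)
Compute 9458 - 877 = 8581
8581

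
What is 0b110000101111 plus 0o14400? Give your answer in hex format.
Convert 0b110000101111 (binary) → 2048 + 1024 + 32 + 8 + 4 + 2 + 1 = 3119 (decimal)
Convert 0o14400 (octal) → 1×4096 + 4×512 + 4×64 = 6400 (decimal)
Compute 3119 + 6400 = 9519
Convert 9519 (decimal) → 9519 = 2×4096 + 5×256 + 2×16 + 15 → 0x252F (hexadecimal)
0x252F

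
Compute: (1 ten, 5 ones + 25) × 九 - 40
Convert 1 ten, 5 ones (place-value notation) → 1×10 + 5 = 15 (decimal)
Convert 九 (Chinese numeral) → 9 (decimal)
Expression in decimal: (15 + 25) × 9 - 40
Parentheses first: 15 + 25 = 40
Multiply: 40 × 9 = 360
Subtract: 360 - 40 = 320
320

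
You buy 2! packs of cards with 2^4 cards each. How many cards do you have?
Convert 2^4 (power) → 16 (decimal)
Convert 2! (factorial) → 2 (decimal)
Compute 16 × 2 = 32
32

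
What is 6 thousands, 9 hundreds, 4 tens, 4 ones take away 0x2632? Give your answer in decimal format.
Convert 6 thousands, 9 hundreds, 4 tens, 4 ones (place-value notation) → 6×1000 + 9×100 + 4×10 + 4 = 6944 (decimal)
Convert 0x2632 (hexadecimal) → 2×4096 + 6×256 + 3×16 + 2 = 9778 (decimal)
Compute 6944 - 9778 = -2834
-2834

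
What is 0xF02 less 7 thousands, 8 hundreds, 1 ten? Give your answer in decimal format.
Convert 0xF02 (hexadecimal) → 15×256 + 2 = 3842 (decimal)
Convert 7 thousands, 8 hundreds, 1 ten (place-value notation) → 7×1000 + 8×100 + 1×10 = 7810 (decimal)
Compute 3842 - 7810 = -3968
-3968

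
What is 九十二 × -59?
Convert 九十二 (Chinese numeral) → 9×10 + 2 = 92 (decimal)
Compute 92 × -59 = -5428
-5428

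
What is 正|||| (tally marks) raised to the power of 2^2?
Convert 正|||| (tally marks) → 5 + 4 = 9 (decimal)
Convert 2^2 (power) → 4 (decimal)
Compute 9 ^ 4 = 6561
6561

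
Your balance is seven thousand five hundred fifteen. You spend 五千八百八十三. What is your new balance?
Convert seven thousand five hundred fifteen (English words) → 7×1000 + 5×100 + 15 = 7515 (decimal)
Convert 五千八百八十三 (Chinese numeral) → 5×1000 + 8×100 + 8×10 + 3 = 5883 (decimal)
Compute 7515 - 5883 = 1632
1632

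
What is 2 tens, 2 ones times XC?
Convert 2 tens, 2 ones (place-value notation) → 2×10 + 2 = 22 (decimal)
Convert XC (Roman numeral) → 90 (decimal)
Compute 22 × 90 = 1980
1980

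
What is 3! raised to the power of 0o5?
Convert 3! (factorial) → 6 (decimal)
Convert 0o5 (octal) → 5 (decimal)
Compute 6 ^ 5 = 7776
7776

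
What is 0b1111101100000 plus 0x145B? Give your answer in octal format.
Convert 0b1111101100000 (binary) → 4096 + 2048 + 1024 + 512 + 256 + 64 + 32 = 8032 (decimal)
Convert 0x145B (hexadecimal) → 1×4096 + 4×256 + 5×16 + 11 = 5211 (decimal)
Compute 8032 + 5211 = 13243
Convert 13243 (decimal) → 13243 = 3×4096 + 1×512 + 6×64 + 7×8 + 3 → 0o31673 (octal)
0o31673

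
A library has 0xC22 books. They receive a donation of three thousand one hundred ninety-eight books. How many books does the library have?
Convert 0xC22 (hexadecimal) → 12×256 + 2×16 + 2 = 3106 (decimal)
Convert three thousand one hundred ninety-eight (English words) → 3×1000 + 1×100 + 98 = 3198 (decimal)
Compute 3106 + 3198 = 6304
6304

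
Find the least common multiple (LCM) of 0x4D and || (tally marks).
Convert 0x4D (hexadecimal) → 4×16 + 13 = 77 (decimal)
Convert || (tally marks) → 2 (decimal)
Compute lcm(77, 2) = 154
154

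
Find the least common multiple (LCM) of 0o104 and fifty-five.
Convert 0o104 (octal) → 1×64 + 4 = 68 (decimal)
Convert fifty-five (English words) → 55 (decimal)
Compute lcm(68, 55) = 3740
3740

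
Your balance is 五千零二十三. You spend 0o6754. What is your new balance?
Convert 五千零二十三 (Chinese numeral) → 5×1000 + 2×10 + 3 = 5023 (decimal)
Convert 0o6754 (octal) → 6×512 + 7×64 + 5×8 + 4 = 3564 (decimal)
Compute 5023 - 3564 = 1459
1459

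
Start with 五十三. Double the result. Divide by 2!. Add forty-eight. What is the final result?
Convert 五十三 (Chinese numeral) → 5×10 + 3 = 53 (decimal)
Start: 53
53 × 2 = 106
Convert 2! (factorial) → 2 (decimal)
106 ÷ 2 = 53
Convert forty-eight (English words) → 48 (decimal)
53 + 48 = 101
101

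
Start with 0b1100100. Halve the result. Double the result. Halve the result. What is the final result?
Convert 0b1100100 (binary) → 64 + 32 + 4 = 100 (decimal)
Start: 100
100 ÷ 2 = 50
50 × 2 = 100
100 ÷ 2 = 50
50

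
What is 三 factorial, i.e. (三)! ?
Convert 三 (Chinese numeral) → 3 (decimal)
Compute 3! = 6
6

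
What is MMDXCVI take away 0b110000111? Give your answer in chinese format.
Convert MMDXCVI (Roman numeral) → 1000 + 1000 + 500 + 90 + 5 + 1 = 2596 (decimal)
Convert 0b110000111 (binary) → 256 + 128 + 4 + 2 + 1 = 391 (decimal)
Compute 2596 - 391 = 2205
Convert 2205 (decimal) → 2205 = 2×1000 + 2×100 + 5 → 二千二百零五 (Chinese numeral)
二千二百零五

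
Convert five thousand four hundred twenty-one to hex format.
Convert five thousand four hundred twenty-one (English words) → 5×1000 + 4×100 + 21 = 5421 (decimal)
Convert 5421 (decimal) → 5421 = 1×4096 + 5×256 + 2×16 + 13 → 0x152D (hexadecimal)
0x152D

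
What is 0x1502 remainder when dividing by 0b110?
Convert 0x1502 (hexadecimal) → 1×4096 + 5×256 + 2 = 5378 (decimal)
Convert 0b110 (binary) → 4 + 2 = 6 (decimal)
Compute 5378 mod 6 = 2
2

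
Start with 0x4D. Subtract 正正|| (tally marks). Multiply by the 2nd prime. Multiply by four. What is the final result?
Convert 0x4D (hexadecimal) → 4×16 + 13 = 77 (decimal)
Start: 77
Convert 正正|| (tally marks) → 5 + 5 + 2 = 12 (decimal)
77 - 12 = 65
Convert the 2nd prime (prime index) → 3 (decimal)
65 × 3 = 195
Convert four (English words) → 4 (decimal)
195 × 4 = 780
780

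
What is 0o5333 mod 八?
Convert 0o5333 (octal) → 5×512 + 3×64 + 3×8 + 3 = 2779 (decimal)
Convert 八 (Chinese numeral) → 8 (decimal)
Compute 2779 mod 8 = 3
3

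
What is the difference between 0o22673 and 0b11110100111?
Convert 0o22673 (octal) → 2×4096 + 2×512 + 6×64 + 7×8 + 3 = 9659 (decimal)
Convert 0b11110100111 (binary) → 1024 + 512 + 256 + 128 + 32 + 4 + 2 + 1 = 1959 (decimal)
Difference: |9659 - 1959| = 7700
7700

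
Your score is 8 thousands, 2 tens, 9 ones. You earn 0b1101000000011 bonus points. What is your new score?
Convert 8 thousands, 2 tens, 9 ones (place-value notation) → 8×1000 + 2×10 + 9 = 8029 (decimal)
Convert 0b1101000000011 (binary) → 4096 + 2048 + 512 + 2 + 1 = 6659 (decimal)
Compute 8029 + 6659 = 14688
14688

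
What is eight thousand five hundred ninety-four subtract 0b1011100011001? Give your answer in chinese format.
Convert eight thousand five hundred ninety-four (English words) → 8×1000 + 5×100 + 94 = 8594 (decimal)
Convert 0b1011100011001 (binary) → 4096 + 1024 + 512 + 256 + 16 + 8 + 1 = 5913 (decimal)
Compute 8594 - 5913 = 2681
Convert 2681 (decimal) → 2681 = 2×1000 + 6×100 + 8×10 + 1 → 二千六百八十一 (Chinese numeral)
二千六百八十一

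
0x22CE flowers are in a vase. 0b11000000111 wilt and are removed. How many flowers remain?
Convert 0x22CE (hexadecimal) → 2×4096 + 2×256 + 12×16 + 14 = 8910 (decimal)
Convert 0b11000000111 (binary) → 1024 + 512 + 4 + 2 + 1 = 1543 (decimal)
Compute 8910 - 1543 = 7367
7367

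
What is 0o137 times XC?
Convert 0o137 (octal) → 1×64 + 3×8 + 7 = 95 (decimal)
Convert XC (Roman numeral) → 90 (decimal)
Compute 95 × 90 = 8550
8550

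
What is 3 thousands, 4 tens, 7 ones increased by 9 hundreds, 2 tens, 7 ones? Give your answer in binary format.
Convert 3 thousands, 4 tens, 7 ones (place-value notation) → 3×1000 + 4×10 + 7 = 3047 (decimal)
Convert 9 hundreds, 2 tens, 7 ones (place-value notation) → 9×100 + 2×10 + 7 = 927 (decimal)
Compute 3047 + 927 = 3974
Convert 3974 (decimal) → 3974 = 2048 + 1024 + 512 + 256 + 128 + 4 + 2 → 0b111110000110 (binary)
0b111110000110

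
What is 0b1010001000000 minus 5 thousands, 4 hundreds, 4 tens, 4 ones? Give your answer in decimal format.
Convert 0b1010001000000 (binary) → 4096 + 1024 + 64 = 5184 (decimal)
Convert 5 thousands, 4 hundreds, 4 tens, 4 ones (place-value notation) → 5×1000 + 4×100 + 4×10 + 4 = 5444 (decimal)
Compute 5184 - 5444 = -260
-260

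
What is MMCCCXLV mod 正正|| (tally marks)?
Convert MMCCCXLV (Roman numeral) → 1000 + 1000 + 100 + 100 + 100 + 40 + 5 = 2345 (decimal)
Convert 正正|| (tally marks) → 5 + 5 + 2 = 12 (decimal)
Compute 2345 mod 12 = 5
5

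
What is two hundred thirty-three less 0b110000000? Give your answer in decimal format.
Convert two hundred thirty-three (English words) → 2×100 + 33 = 233 (decimal)
Convert 0b110000000 (binary) → 256 + 128 = 384 (decimal)
Compute 233 - 384 = -151
-151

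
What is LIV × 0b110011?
Convert LIV (Roman numeral) → 50 + 4 = 54 (decimal)
Convert 0b110011 (binary) → 32 + 16 + 2 + 1 = 51 (decimal)
Compute 54 × 51 = 2754
2754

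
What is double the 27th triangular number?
The 27th triangular number = 27×28/2 = 378
Compute 378 × 2 = 756
756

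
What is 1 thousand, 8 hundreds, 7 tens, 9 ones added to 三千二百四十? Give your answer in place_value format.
Convert 1 thousand, 8 hundreds, 7 tens, 9 ones (place-value notation) → 1×1000 + 8×100 + 7×10 + 9 = 1879 (decimal)
Convert 三千二百四十 (Chinese numeral) → 3×1000 + 2×100 + 4×10 = 3240 (decimal)
Compute 1879 + 3240 = 5119
Convert 5119 (decimal) → 5119 = 5×1000 + 1×100 + 1×10 + 9 → 5 thousands, 1 hundred, 1 ten, 9 ones (place-value notation)
5 thousands, 1 hundred, 1 ten, 9 ones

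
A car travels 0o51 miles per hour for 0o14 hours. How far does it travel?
Convert 0o51 (octal) → 5×8 + 1 = 41 (decimal)
Convert 0o14 (octal) → 1×8 + 4 = 12 (decimal)
Compute 41 × 12 = 492
492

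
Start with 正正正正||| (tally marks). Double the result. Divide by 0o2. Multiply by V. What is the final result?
Convert 正正正正||| (tally marks) → 5 + 5 + 5 + 5 + 3 = 23 (decimal)
Start: 23
23 × 2 = 46
Convert 0o2 (octal) → 2 (decimal)
46 ÷ 2 = 23
Convert V (Roman numeral) → 5 (decimal)
23 × 5 = 115
115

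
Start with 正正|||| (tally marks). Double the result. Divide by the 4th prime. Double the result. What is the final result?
Convert 正正|||| (tally marks) → 5 + 5 + 4 = 14 (decimal)
Start: 14
14 × 2 = 28
Convert the 4th prime (prime index) → 7 (decimal)
28 ÷ 7 = 4
4 × 2 = 8
8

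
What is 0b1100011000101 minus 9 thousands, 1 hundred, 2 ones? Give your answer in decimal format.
Convert 0b1100011000101 (binary) → 4096 + 2048 + 128 + 64 + 4 + 1 = 6341 (decimal)
Convert 9 thousands, 1 hundred, 2 ones (place-value notation) → 9×1000 + 1×100 + 2 = 9102 (decimal)
Compute 6341 - 9102 = -2761
-2761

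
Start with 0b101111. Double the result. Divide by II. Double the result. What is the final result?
Convert 0b101111 (binary) → 32 + 8 + 4 + 2 + 1 = 47 (decimal)
Start: 47
47 × 2 = 94
Convert II (Roman numeral) → 1 + 1 = 2 (decimal)
94 ÷ 2 = 47
47 × 2 = 94
94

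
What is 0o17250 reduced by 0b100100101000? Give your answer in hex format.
Convert 0o17250 (octal) → 1×4096 + 7×512 + 2×64 + 5×8 = 7848 (decimal)
Convert 0b100100101000 (binary) → 2048 + 256 + 32 + 8 = 2344 (decimal)
Compute 7848 - 2344 = 5504
Convert 5504 (decimal) → 5504 = 1×4096 + 5×256 + 8×16 → 0x1580 (hexadecimal)
0x1580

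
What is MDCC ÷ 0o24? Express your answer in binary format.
Convert MDCC (Roman numeral) → 1000 + 500 + 100 + 100 = 1700 (decimal)
Convert 0o24 (octal) → 2×8 + 4 = 20 (decimal)
Compute 1700 ÷ 20 = 85
Convert 85 (decimal) → 85 = 64 + 16 + 4 + 1 → 0b1010101 (binary)
0b1010101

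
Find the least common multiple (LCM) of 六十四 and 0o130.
Convert 六十四 (Chinese numeral) → 6×10 + 4 = 64 (decimal)
Convert 0o130 (octal) → 1×64 + 3×8 = 88 (decimal)
Compute lcm(64, 88) = 704
704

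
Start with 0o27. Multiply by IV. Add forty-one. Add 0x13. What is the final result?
Convert 0o27 (octal) → 2×8 + 7 = 23 (decimal)
Start: 23
Convert IV (Roman numeral) → 4 (decimal)
23 × 4 = 92
Convert forty-one (English words) → 41 (decimal)
92 + 41 = 133
Convert 0x13 (hexadecimal) → 1×16 + 3 = 19 (decimal)
133 + 19 = 152
152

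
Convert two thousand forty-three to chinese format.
Convert two thousand forty-three (English words) → 2×1000 + 43 = 2043 (decimal)
Convert 2043 (decimal) → 2043 = 2×1000 + 4×10 + 3 → 二千零四十三 (Chinese numeral)
二千零四十三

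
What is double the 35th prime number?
The 35th prime number = 149
Compute 149 × 2 = 298
298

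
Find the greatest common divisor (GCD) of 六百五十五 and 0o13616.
Convert 六百五十五 (Chinese numeral) → 6×100 + 5×10 + 5 = 655 (decimal)
Convert 0o13616 (octal) → 1×4096 + 3×512 + 6×64 + 1×8 + 6 = 6030 (decimal)
Compute gcd(655, 6030) = 5
5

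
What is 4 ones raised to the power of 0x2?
Convert 4 ones (place-value notation) → 4 (decimal)
Convert 0x2 (hexadecimal) → 2 (decimal)
Compute 4 ^ 2 = 16
16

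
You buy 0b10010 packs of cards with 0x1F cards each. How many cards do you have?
Convert 0x1F (hexadecimal) → 1×16 + 15 = 31 (decimal)
Convert 0b10010 (binary) → 16 + 2 = 18 (decimal)
Compute 31 × 18 = 558
558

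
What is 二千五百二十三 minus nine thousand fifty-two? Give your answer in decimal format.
Convert 二千五百二十三 (Chinese numeral) → 2×1000 + 5×100 + 2×10 + 3 = 2523 (decimal)
Convert nine thousand fifty-two (English words) → 9×1000 + 52 = 9052 (decimal)
Compute 2523 - 9052 = -6529
-6529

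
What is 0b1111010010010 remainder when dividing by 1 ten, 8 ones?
Convert 0b1111010010010 (binary) → 4096 + 2048 + 1024 + 512 + 128 + 16 + 2 = 7826 (decimal)
Convert 1 ten, 8 ones (place-value notation) → 1×10 + 8 = 18 (decimal)
Compute 7826 mod 18 = 14
14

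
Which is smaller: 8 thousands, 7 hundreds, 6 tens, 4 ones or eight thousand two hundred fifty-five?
Convert 8 thousands, 7 hundreds, 6 tens, 4 ones (place-value notation) → 8×1000 + 7×100 + 6×10 + 4 = 8764 (decimal)
Convert eight thousand two hundred fifty-five (English words) → 8×1000 + 2×100 + 55 = 8255 (decimal)
Compare 8764 vs 8255: smaller = 8255
8255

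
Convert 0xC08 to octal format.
Convert 0xC08 (hexadecimal) → 12×256 + 8 = 3080 (decimal)
Convert 3080 (decimal) → 3080 = 6×512 + 1×8 → 0o6010 (octal)
0o6010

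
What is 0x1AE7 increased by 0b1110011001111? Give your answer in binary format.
Convert 0x1AE7 (hexadecimal) → 1×4096 + 10×256 + 14×16 + 7 = 6887 (decimal)
Convert 0b1110011001111 (binary) → 4096 + 2048 + 1024 + 128 + 64 + 8 + 4 + 2 + 1 = 7375 (decimal)
Compute 6887 + 7375 = 14262
Convert 14262 (decimal) → 14262 = 8192 + 4096 + 1024 + 512 + 256 + 128 + 32 + 16 + 4 + 2 → 0b11011110110110 (binary)
0b11011110110110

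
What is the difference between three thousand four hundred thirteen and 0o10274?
Convert three thousand four hundred thirteen (English words) → 3×1000 + 4×100 + 13 = 3413 (decimal)
Convert 0o10274 (octal) → 1×4096 + 2×64 + 7×8 + 4 = 4284 (decimal)
Difference: |3413 - 4284| = 871
871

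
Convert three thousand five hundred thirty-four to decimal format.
Convert three thousand five hundred thirty-four (English words) → 3×1000 + 5×100 + 34 = 3534 (decimal)
3534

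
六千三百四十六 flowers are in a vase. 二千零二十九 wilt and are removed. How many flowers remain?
Convert 六千三百四十六 (Chinese numeral) → 6×1000 + 3×100 + 4×10 + 6 = 6346 (decimal)
Convert 二千零二十九 (Chinese numeral) → 2×1000 + 2×10 + 9 = 2029 (decimal)
Compute 6346 - 2029 = 4317
4317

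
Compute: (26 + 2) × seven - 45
Convert seven (English words) → 7 (decimal)
Expression in decimal: (26 + 2) × 7 - 45
Parentheses first: 26 + 2 = 28
Multiply: 28 × 7 = 196
Subtract: 196 - 45 = 151
151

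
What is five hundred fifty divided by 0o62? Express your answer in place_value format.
Convert five hundred fifty (English words) → 5×100 + 50 = 550 (decimal)
Convert 0o62 (octal) → 6×8 + 2 = 50 (decimal)
Compute 550 ÷ 50 = 11
Convert 11 (decimal) → 11 = 1×10 + 1 → 1 ten, 1 one (place-value notation)
1 ten, 1 one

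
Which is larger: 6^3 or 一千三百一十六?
Convert 6^3 (power) → 216 (decimal)
Convert 一千三百一十六 (Chinese numeral) → 1×1000 + 3×100 + 1×10 + 6 = 1316 (decimal)
Compare 216 vs 1316: larger = 1316
1316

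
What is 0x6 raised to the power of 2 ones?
Convert 0x6 (hexadecimal) → 6 (decimal)
Convert 2 ones (place-value notation) → 2 (decimal)
Compute 6 ^ 2 = 36
36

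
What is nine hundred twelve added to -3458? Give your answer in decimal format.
Convert nine hundred twelve (English words) → 9×100 + 12 = 912 (decimal)
Compute 912 + -3458 = -2546
-2546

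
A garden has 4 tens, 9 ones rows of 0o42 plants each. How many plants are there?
Convert 0o42 (octal) → 4×8 + 2 = 34 (decimal)
Convert 4 tens, 9 ones (place-value notation) → 4×10 + 9 = 49 (decimal)
Compute 34 × 49 = 1666
1666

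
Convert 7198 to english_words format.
Convert 7198 (decimal) → 7198 = 7×1000 + 1×100 + 98 → seven thousand one hundred ninety-eight (English words)
seven thousand one hundred ninety-eight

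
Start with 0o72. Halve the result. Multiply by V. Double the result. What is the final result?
Convert 0o72 (octal) → 7×8 + 2 = 58 (decimal)
Start: 58
58 ÷ 2 = 29
Convert V (Roman numeral) → 5 (decimal)
29 × 5 = 145
145 × 2 = 290
290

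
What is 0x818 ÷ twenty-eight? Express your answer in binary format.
Convert 0x818 (hexadecimal) → 8×256 + 1×16 + 8 = 2072 (decimal)
Convert twenty-eight (English words) → 28 (decimal)
Compute 2072 ÷ 28 = 74
Convert 74 (decimal) → 74 = 64 + 8 + 2 → 0b1001010 (binary)
0b1001010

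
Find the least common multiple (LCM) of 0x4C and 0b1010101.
Convert 0x4C (hexadecimal) → 4×16 + 12 = 76 (decimal)
Convert 0b1010101 (binary) → 64 + 16 + 4 + 1 = 85 (decimal)
Compute lcm(76, 85) = 6460
6460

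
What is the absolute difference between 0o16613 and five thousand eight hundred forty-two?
Convert 0o16613 (octal) → 1×4096 + 6×512 + 6×64 + 1×8 + 3 = 7563 (decimal)
Convert five thousand eight hundred forty-two (English words) → 5×1000 + 8×100 + 42 = 5842 (decimal)
Compute |7563 - 5842| = 1721
1721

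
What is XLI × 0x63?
Convert XLI (Roman numeral) → 40 + 1 = 41 (decimal)
Convert 0x63 (hexadecimal) → 6×16 + 3 = 99 (decimal)
Compute 41 × 99 = 4059
4059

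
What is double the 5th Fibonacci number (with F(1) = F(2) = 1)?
The 5th Fibonacci number (with F(1) = F(2) = 1): 1, 1, 2, 3, 5 → 5
Compute 5 × 2 = 10
10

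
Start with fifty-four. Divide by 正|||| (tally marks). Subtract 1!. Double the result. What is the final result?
Convert fifty-four (English words) → 54 (decimal)
Start: 54
Convert 正|||| (tally marks) → 5 + 4 = 9 (decimal)
54 ÷ 9 = 6
Convert 1! (factorial) → 1 (decimal)
6 - 1 = 5
5 × 2 = 10
10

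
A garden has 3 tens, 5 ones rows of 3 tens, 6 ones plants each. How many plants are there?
Convert 3 tens, 6 ones (place-value notation) → 3×10 + 6 = 36 (decimal)
Convert 3 tens, 5 ones (place-value notation) → 3×10 + 5 = 35 (decimal)
Compute 36 × 35 = 1260
1260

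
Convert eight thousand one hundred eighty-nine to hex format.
Convert eight thousand one hundred eighty-nine (English words) → 8×1000 + 1×100 + 89 = 8189 (decimal)
Convert 8189 (decimal) → 8189 = 1×4096 + 15×256 + 15×16 + 13 → 0x1FFD (hexadecimal)
0x1FFD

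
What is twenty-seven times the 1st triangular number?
Convert twenty-seven (English words) → 27 (decimal)
Convert the 1st triangular number (triangular index) → 1×2/2 = 1 (decimal)
Compute 27 × 1 = 27
27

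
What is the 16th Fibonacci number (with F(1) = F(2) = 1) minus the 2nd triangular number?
The 16th Fibonacci number (with F(1) = F(2) = 1) = 987
Convert the 2nd triangular number (triangular index) → 2×3/2 = 3 (decimal)
Compute 987 - 3 = 984
984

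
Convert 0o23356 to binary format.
Convert 0o23356 (octal) → 2×4096 + 3×512 + 3×64 + 5×8 + 6 = 9966 (decimal)
Convert 9966 (decimal) → 9966 = 8192 + 1024 + 512 + 128 + 64 + 32 + 8 + 4 + 2 → 0b10011011101110 (binary)
0b10011011101110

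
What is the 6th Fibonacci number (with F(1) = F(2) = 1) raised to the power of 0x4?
Convert the 6th Fibonacci number (with F(1) = F(2) = 1) (Fibonacci index) → 1, 1, 2, 3, 5, 8 → 8 (decimal)
Convert 0x4 (hexadecimal) → 4 (decimal)
Compute 8 ^ 4 = 4096
4096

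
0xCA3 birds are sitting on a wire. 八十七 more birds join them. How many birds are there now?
Convert 0xCA3 (hexadecimal) → 12×256 + 10×16 + 3 = 3235 (decimal)
Convert 八十七 (Chinese numeral) → 8×10 + 7 = 87 (decimal)
Compute 3235 + 87 = 3322
3322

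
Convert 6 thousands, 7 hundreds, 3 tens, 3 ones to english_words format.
Convert 6 thousands, 7 hundreds, 3 tens, 3 ones (place-value notation) → 6×1000 + 7×100 + 3×10 + 3 = 6733 (decimal)
Convert 6733 (decimal) → 6733 = 6×1000 + 7×100 + 33 → six thousand seven hundred thirty-three (English words)
six thousand seven hundred thirty-three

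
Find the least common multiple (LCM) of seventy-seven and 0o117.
Convert seventy-seven (English words) → 77 (decimal)
Convert 0o117 (octal) → 1×64 + 1×8 + 7 = 79 (decimal)
Compute lcm(77, 79) = 6083
6083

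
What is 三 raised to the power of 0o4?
Convert 三 (Chinese numeral) → 3 (decimal)
Convert 0o4 (octal) → 4 (decimal)
Compute 3 ^ 4 = 81
81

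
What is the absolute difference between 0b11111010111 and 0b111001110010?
Convert 0b11111010111 (binary) → 1024 + 512 + 256 + 128 + 64 + 16 + 4 + 2 + 1 = 2007 (decimal)
Convert 0b111001110010 (binary) → 2048 + 1024 + 512 + 64 + 32 + 16 + 2 = 3698 (decimal)
Compute |2007 - 3698| = 1691
1691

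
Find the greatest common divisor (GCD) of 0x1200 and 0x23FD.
Convert 0x1200 (hexadecimal) → 1×4096 + 2×256 = 4608 (decimal)
Convert 0x23FD (hexadecimal) → 2×4096 + 3×256 + 15×16 + 13 = 9213 (decimal)
Compute gcd(4608, 9213) = 3
3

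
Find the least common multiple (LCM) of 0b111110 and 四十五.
Convert 0b111110 (binary) → 32 + 16 + 8 + 4 + 2 = 62 (decimal)
Convert 四十五 (Chinese numeral) → 4×10 + 5 = 45 (decimal)
Compute lcm(62, 45) = 2790
2790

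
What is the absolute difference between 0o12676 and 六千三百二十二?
Convert 0o12676 (octal) → 1×4096 + 2×512 + 6×64 + 7×8 + 6 = 5566 (decimal)
Convert 六千三百二十二 (Chinese numeral) → 6×1000 + 3×100 + 2×10 + 2 = 6322 (decimal)
Compute |5566 - 6322| = 756
756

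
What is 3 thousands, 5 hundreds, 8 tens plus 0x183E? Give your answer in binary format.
Convert 3 thousands, 5 hundreds, 8 tens (place-value notation) → 3×1000 + 5×100 + 8×10 = 3580 (decimal)
Convert 0x183E (hexadecimal) → 1×4096 + 8×256 + 3×16 + 14 = 6206 (decimal)
Compute 3580 + 6206 = 9786
Convert 9786 (decimal) → 9786 = 8192 + 1024 + 512 + 32 + 16 + 8 + 2 → 0b10011000111010 (binary)
0b10011000111010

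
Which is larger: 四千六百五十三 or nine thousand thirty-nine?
Convert 四千六百五十三 (Chinese numeral) → 4×1000 + 6×100 + 5×10 + 3 = 4653 (decimal)
Convert nine thousand thirty-nine (English words) → 9×1000 + 39 = 9039 (decimal)
Compare 4653 vs 9039: larger = 9039
9039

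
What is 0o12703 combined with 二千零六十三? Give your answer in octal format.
Convert 0o12703 (octal) → 1×4096 + 2×512 + 7×64 + 3 = 5571 (decimal)
Convert 二千零六十三 (Chinese numeral) → 2×1000 + 6×10 + 3 = 2063 (decimal)
Compute 5571 + 2063 = 7634
Convert 7634 (decimal) → 7634 = 1×4096 + 6×512 + 7×64 + 2×8 + 2 → 0o16722 (octal)
0o16722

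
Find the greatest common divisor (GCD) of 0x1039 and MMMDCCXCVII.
Convert 0x1039 (hexadecimal) → 1×4096 + 3×16 + 9 = 4153 (decimal)
Convert MMMDCCXCVII (Roman numeral) → 1000 + 1000 + 1000 + 500 + 100 + 100 + 90 + 5 + 1 + 1 = 3797 (decimal)
Compute gcd(4153, 3797) = 1
1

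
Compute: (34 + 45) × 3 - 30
Parentheses first: 34 + 45 = 79
Multiply: 79 × 3 = 237
Subtract: 237 - 30 = 207
207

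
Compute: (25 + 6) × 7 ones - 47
Convert 7 ones (place-value notation) → 7 (decimal)
Expression in decimal: (25 + 6) × 7 - 47
Parentheses first: 25 + 6 = 31
Multiply: 31 × 7 = 217
Subtract: 217 - 47 = 170
170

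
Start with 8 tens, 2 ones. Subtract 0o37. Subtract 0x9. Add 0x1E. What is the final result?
Convert 8 tens, 2 ones (place-value notation) → 8×10 + 2 = 82 (decimal)
Start: 82
Convert 0o37 (octal) → 3×8 + 7 = 31 (decimal)
82 - 31 = 51
Convert 0x9 (hexadecimal) → 9 (decimal)
51 - 9 = 42
Convert 0x1E (hexadecimal) → 1×16 + 14 = 30 (decimal)
42 + 30 = 72
72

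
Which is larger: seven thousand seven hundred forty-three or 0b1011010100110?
Convert seven thousand seven hundred forty-three (English words) → 7×1000 + 7×100 + 43 = 7743 (decimal)
Convert 0b1011010100110 (binary) → 4096 + 1024 + 512 + 128 + 32 + 4 + 2 = 5798 (decimal)
Compare 7743 vs 5798: larger = 7743
7743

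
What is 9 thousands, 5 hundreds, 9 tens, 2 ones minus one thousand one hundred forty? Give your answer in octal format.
Convert 9 thousands, 5 hundreds, 9 tens, 2 ones (place-value notation) → 9×1000 + 5×100 + 9×10 + 2 = 9592 (decimal)
Convert one thousand one hundred forty (English words) → 1×1000 + 1×100 + 40 = 1140 (decimal)
Compute 9592 - 1140 = 8452
Convert 8452 (decimal) → 8452 = 2×4096 + 4×64 + 4 → 0o20404 (octal)
0o20404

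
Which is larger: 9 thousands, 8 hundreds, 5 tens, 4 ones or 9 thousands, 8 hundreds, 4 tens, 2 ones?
Convert 9 thousands, 8 hundreds, 5 tens, 4 ones (place-value notation) → 9×1000 + 8×100 + 5×10 + 4 = 9854 (decimal)
Convert 9 thousands, 8 hundreds, 4 tens, 2 ones (place-value notation) → 9×1000 + 8×100 + 4×10 + 2 = 9842 (decimal)
Compare 9854 vs 9842: larger = 9854
9854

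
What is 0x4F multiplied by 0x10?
Convert 0x4F (hexadecimal) → 4×16 + 15 = 79 (decimal)
Convert 0x10 (hexadecimal) → 1×16 = 16 (decimal)
Compute 79 × 16 = 1264
1264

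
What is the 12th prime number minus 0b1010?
The 12th prime number = 37
Convert 0b1010 (binary) → 8 + 2 = 10 (decimal)
Compute 37 - 10 = 27
27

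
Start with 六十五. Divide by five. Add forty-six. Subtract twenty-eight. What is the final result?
Convert 六十五 (Chinese numeral) → 6×10 + 5 = 65 (decimal)
Start: 65
Convert five (English words) → 5 (decimal)
65 ÷ 5 = 13
Convert forty-six (English words) → 46 (decimal)
13 + 46 = 59
Convert twenty-eight (English words) → 28 (decimal)
59 - 28 = 31
31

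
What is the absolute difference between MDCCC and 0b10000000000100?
Convert MDCCC (Roman numeral) → 1000 + 500 + 100 + 100 + 100 = 1800 (decimal)
Convert 0b10000000000100 (binary) → 8192 + 4 = 8196 (decimal)
Compute |1800 - 8196| = 6396
6396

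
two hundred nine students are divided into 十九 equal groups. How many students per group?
Convert two hundred nine (English words) → 2×100 + 9 = 209 (decimal)
Convert 十九 (Chinese numeral) → 1×10 + 9 = 19 (decimal)
Compute 209 ÷ 19 = 11
11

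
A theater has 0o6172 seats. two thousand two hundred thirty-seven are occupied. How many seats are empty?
Convert 0o6172 (octal) → 6×512 + 1×64 + 7×8 + 2 = 3194 (decimal)
Convert two thousand two hundred thirty-seven (English words) → 2×1000 + 2×100 + 37 = 2237 (decimal)
Compute 3194 - 2237 = 957
957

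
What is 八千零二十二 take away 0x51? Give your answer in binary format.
Convert 八千零二十二 (Chinese numeral) → 8×1000 + 2×10 + 2 = 8022 (decimal)
Convert 0x51 (hexadecimal) → 5×16 + 1 = 81 (decimal)
Compute 8022 - 81 = 7941
Convert 7941 (decimal) → 7941 = 4096 + 2048 + 1024 + 512 + 256 + 4 + 1 → 0b1111100000101 (binary)
0b1111100000101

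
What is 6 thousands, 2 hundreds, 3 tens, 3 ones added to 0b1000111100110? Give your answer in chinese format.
Convert 6 thousands, 2 hundreds, 3 tens, 3 ones (place-value notation) → 6×1000 + 2×100 + 3×10 + 3 = 6233 (decimal)
Convert 0b1000111100110 (binary) → 4096 + 256 + 128 + 64 + 32 + 4 + 2 = 4582 (decimal)
Compute 6233 + 4582 = 10815
Convert 10815 (decimal) → 10815 = 1×10000 + 8×100 + 1×10 + 5 → 一万零八百一十五 (Chinese numeral)
一万零八百一十五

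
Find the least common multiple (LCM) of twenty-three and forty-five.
Convert twenty-three (English words) → 23 (decimal)
Convert forty-five (English words) → 45 (decimal)
Compute lcm(23, 45) = 1035
1035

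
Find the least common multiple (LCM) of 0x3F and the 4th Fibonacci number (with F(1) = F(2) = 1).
Convert 0x3F (hexadecimal) → 3×16 + 15 = 63 (decimal)
Convert the 4th Fibonacci number (with F(1) = F(2) = 1) (Fibonacci index) → 1, 1, 2, 3 → 3 (decimal)
Compute lcm(63, 3) = 63
63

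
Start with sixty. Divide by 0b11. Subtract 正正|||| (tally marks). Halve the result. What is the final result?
Convert sixty (English words) → 60 (decimal)
Start: 60
Convert 0b11 (binary) → 2 + 1 = 3 (decimal)
60 ÷ 3 = 20
Convert 正正|||| (tally marks) → 5 + 5 + 4 = 14 (decimal)
20 - 14 = 6
6 ÷ 2 = 3
3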